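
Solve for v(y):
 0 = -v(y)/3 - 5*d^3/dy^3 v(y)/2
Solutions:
 v(y) = C3*exp(-15^(2/3)*2^(1/3)*y/15) + (C1*sin(2^(1/3)*3^(1/6)*5^(2/3)*y/10) + C2*cos(2^(1/3)*3^(1/6)*5^(2/3)*y/10))*exp(15^(2/3)*2^(1/3)*y/30)


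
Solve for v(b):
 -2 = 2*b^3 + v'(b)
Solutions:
 v(b) = C1 - b^4/2 - 2*b


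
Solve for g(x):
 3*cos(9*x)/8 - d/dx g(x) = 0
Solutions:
 g(x) = C1 + sin(9*x)/24


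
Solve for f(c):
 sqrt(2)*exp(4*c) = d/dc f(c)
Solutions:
 f(c) = C1 + sqrt(2)*exp(4*c)/4


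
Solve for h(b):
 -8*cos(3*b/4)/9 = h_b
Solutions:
 h(b) = C1 - 32*sin(3*b/4)/27


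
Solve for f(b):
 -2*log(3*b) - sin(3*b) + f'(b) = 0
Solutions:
 f(b) = C1 + 2*b*log(b) - 2*b + 2*b*log(3) - cos(3*b)/3


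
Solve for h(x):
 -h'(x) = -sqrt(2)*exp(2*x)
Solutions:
 h(x) = C1 + sqrt(2)*exp(2*x)/2


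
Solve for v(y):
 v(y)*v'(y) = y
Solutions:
 v(y) = -sqrt(C1 + y^2)
 v(y) = sqrt(C1 + y^2)


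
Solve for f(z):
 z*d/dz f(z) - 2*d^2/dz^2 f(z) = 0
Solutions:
 f(z) = C1 + C2*erfi(z/2)


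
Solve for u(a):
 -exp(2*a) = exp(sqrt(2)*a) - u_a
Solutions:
 u(a) = C1 + exp(2*a)/2 + sqrt(2)*exp(sqrt(2)*a)/2


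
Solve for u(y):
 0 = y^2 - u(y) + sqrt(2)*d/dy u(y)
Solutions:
 u(y) = C1*exp(sqrt(2)*y/2) + y^2 + 2*sqrt(2)*y + 4


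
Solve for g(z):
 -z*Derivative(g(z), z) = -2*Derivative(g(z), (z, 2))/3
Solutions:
 g(z) = C1 + C2*erfi(sqrt(3)*z/2)


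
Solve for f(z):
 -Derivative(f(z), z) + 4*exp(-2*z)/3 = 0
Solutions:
 f(z) = C1 - 2*exp(-2*z)/3


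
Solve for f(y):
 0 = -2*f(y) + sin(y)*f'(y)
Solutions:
 f(y) = C1*(cos(y) - 1)/(cos(y) + 1)


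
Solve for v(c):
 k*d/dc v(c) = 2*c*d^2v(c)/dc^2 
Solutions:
 v(c) = C1 + c^(re(k)/2 + 1)*(C2*sin(log(c)*Abs(im(k))/2) + C3*cos(log(c)*im(k)/2))


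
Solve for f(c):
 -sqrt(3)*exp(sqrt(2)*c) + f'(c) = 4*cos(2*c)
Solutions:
 f(c) = C1 + sqrt(6)*exp(sqrt(2)*c)/2 + 2*sin(2*c)


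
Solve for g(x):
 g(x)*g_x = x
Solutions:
 g(x) = -sqrt(C1 + x^2)
 g(x) = sqrt(C1 + x^2)


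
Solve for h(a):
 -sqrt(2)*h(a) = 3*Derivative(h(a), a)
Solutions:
 h(a) = C1*exp(-sqrt(2)*a/3)


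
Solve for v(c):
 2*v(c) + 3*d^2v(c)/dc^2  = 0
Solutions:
 v(c) = C1*sin(sqrt(6)*c/3) + C2*cos(sqrt(6)*c/3)


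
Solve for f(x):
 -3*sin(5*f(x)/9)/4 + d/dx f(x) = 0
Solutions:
 -3*x/4 + 9*log(cos(5*f(x)/9) - 1)/10 - 9*log(cos(5*f(x)/9) + 1)/10 = C1


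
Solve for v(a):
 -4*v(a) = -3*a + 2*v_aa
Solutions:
 v(a) = C1*sin(sqrt(2)*a) + C2*cos(sqrt(2)*a) + 3*a/4


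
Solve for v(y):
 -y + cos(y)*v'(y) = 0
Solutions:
 v(y) = C1 + Integral(y/cos(y), y)


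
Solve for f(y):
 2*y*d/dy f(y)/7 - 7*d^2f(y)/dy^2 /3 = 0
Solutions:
 f(y) = C1 + C2*erfi(sqrt(3)*y/7)


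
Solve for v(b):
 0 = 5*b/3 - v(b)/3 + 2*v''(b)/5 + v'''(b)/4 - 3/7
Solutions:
 v(b) = C1*exp(-b*(32*2^(2/3)/(15*sqrt(3065) + 869)^(1/3) + 2^(1/3)*(15*sqrt(3065) + 869)^(1/3) + 16)/30)*sin(2^(1/3)*sqrt(3)*b*(-(15*sqrt(3065) + 869)^(1/3) + 32*2^(1/3)/(15*sqrt(3065) + 869)^(1/3))/30) + C2*exp(-b*(32*2^(2/3)/(15*sqrt(3065) + 869)^(1/3) + 2^(1/3)*(15*sqrt(3065) + 869)^(1/3) + 16)/30)*cos(2^(1/3)*sqrt(3)*b*(-(15*sqrt(3065) + 869)^(1/3) + 32*2^(1/3)/(15*sqrt(3065) + 869)^(1/3))/30) + C3*exp(b*(-8 + 32*2^(2/3)/(15*sqrt(3065) + 869)^(1/3) + 2^(1/3)*(15*sqrt(3065) + 869)^(1/3))/15) + 5*b - 9/7


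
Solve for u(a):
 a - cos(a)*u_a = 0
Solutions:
 u(a) = C1 + Integral(a/cos(a), a)


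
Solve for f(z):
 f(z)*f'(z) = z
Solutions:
 f(z) = -sqrt(C1 + z^2)
 f(z) = sqrt(C1 + z^2)


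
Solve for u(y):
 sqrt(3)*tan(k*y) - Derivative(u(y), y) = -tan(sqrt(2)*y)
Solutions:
 u(y) = C1 + sqrt(3)*Piecewise((-log(cos(k*y))/k, Ne(k, 0)), (0, True)) - sqrt(2)*log(cos(sqrt(2)*y))/2


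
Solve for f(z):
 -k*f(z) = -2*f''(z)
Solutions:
 f(z) = C1*exp(-sqrt(2)*sqrt(k)*z/2) + C2*exp(sqrt(2)*sqrt(k)*z/2)


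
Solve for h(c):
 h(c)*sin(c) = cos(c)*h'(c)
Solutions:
 h(c) = C1/cos(c)


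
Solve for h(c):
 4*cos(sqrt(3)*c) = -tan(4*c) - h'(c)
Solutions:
 h(c) = C1 + log(cos(4*c))/4 - 4*sqrt(3)*sin(sqrt(3)*c)/3


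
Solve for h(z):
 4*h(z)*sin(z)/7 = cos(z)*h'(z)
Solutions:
 h(z) = C1/cos(z)^(4/7)


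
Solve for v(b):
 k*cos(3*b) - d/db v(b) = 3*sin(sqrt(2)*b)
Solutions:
 v(b) = C1 + k*sin(3*b)/3 + 3*sqrt(2)*cos(sqrt(2)*b)/2


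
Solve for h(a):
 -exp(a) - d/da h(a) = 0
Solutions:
 h(a) = C1 - exp(a)


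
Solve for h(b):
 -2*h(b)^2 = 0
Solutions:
 h(b) = 0


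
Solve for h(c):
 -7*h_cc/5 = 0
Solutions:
 h(c) = C1 + C2*c


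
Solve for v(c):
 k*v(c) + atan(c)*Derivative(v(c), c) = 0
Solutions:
 v(c) = C1*exp(-k*Integral(1/atan(c), c))


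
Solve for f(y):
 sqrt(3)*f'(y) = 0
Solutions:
 f(y) = C1


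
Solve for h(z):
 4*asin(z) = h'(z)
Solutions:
 h(z) = C1 + 4*z*asin(z) + 4*sqrt(1 - z^2)


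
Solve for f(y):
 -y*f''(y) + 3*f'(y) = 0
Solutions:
 f(y) = C1 + C2*y^4


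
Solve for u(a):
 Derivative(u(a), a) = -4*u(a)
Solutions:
 u(a) = C1*exp(-4*a)


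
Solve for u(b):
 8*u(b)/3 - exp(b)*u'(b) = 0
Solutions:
 u(b) = C1*exp(-8*exp(-b)/3)


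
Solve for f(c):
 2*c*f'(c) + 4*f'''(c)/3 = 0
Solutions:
 f(c) = C1 + Integral(C2*airyai(-2^(2/3)*3^(1/3)*c/2) + C3*airybi(-2^(2/3)*3^(1/3)*c/2), c)


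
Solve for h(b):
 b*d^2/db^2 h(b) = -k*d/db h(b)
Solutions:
 h(b) = C1 + b^(1 - re(k))*(C2*sin(log(b)*Abs(im(k))) + C3*cos(log(b)*im(k)))


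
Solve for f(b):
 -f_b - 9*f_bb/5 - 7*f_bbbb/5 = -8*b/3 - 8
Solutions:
 f(b) = C1 + C2*exp(b*(-6*98^(1/3)/(35 + sqrt(1981))^(1/3) + 28^(1/3)*(35 + sqrt(1981))^(1/3))/28)*sin(sqrt(3)*b*(6*98^(1/3)/(35 + sqrt(1981))^(1/3) + 28^(1/3)*(35 + sqrt(1981))^(1/3))/28) + C3*exp(b*(-6*98^(1/3)/(35 + sqrt(1981))^(1/3) + 28^(1/3)*(35 + sqrt(1981))^(1/3))/28)*cos(sqrt(3)*b*(6*98^(1/3)/(35 + sqrt(1981))^(1/3) + 28^(1/3)*(35 + sqrt(1981))^(1/3))/28) + C4*exp(-b*(-6*98^(1/3)/(35 + sqrt(1981))^(1/3) + 28^(1/3)*(35 + sqrt(1981))^(1/3))/14) + 4*b^2/3 + 16*b/5


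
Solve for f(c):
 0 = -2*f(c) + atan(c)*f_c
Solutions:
 f(c) = C1*exp(2*Integral(1/atan(c), c))


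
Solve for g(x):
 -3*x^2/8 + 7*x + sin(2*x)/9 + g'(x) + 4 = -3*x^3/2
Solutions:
 g(x) = C1 - 3*x^4/8 + x^3/8 - 7*x^2/2 - 4*x + cos(2*x)/18


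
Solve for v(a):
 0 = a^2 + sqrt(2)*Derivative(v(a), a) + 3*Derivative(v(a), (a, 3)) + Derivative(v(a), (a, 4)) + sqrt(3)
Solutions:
 v(a) = C1 + C2*exp(a*(-1 + 1/(2*(sqrt(2)/2 + 1 + sqrt(-4 + (sqrt(2) + 2)^2)/2)^(1/3)) + (sqrt(2)/2 + 1 + sqrt(-4 + (sqrt(2) + 2)^2)/2)^(1/3)/2))*sin(sqrt(3)*a*(-(27*sqrt(2)/2 + 27 + 27*sqrt(-4 + (sqrt(2) + 2)^2)/2)^(1/3) + 9/(27*sqrt(2)/2 + 27 + 27*sqrt(-4 + (sqrt(2) + 2)^2)/2)^(1/3))/6) + C3*exp(a*(-1 + 1/(2*(sqrt(2)/2 + 1 + sqrt(-4 + (sqrt(2) + 2)^2)/2)^(1/3)) + (sqrt(2)/2 + 1 + sqrt(-4 + (sqrt(2) + 2)^2)/2)^(1/3)/2))*cos(sqrt(3)*a*(-(27*sqrt(2)/2 + 27 + 27*sqrt(-4 + (sqrt(2) + 2)^2)/2)^(1/3) + 9/(27*sqrt(2)/2 + 27 + 27*sqrt(-4 + (sqrt(2) + 2)^2)/2)^(1/3))/6) + C4*exp(-a*((sqrt(2)/2 + 1 + sqrt(-4 + (sqrt(2) + 2)^2)/2)^(-1/3) + 1 + (sqrt(2)/2 + 1 + sqrt(-4 + (sqrt(2) + 2)^2)/2)^(1/3))) - sqrt(2)*a^3/6 - sqrt(6)*a/2 + 3*a


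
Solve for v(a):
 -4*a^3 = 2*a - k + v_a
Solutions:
 v(a) = C1 - a^4 - a^2 + a*k


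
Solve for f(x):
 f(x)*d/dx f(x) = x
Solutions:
 f(x) = -sqrt(C1 + x^2)
 f(x) = sqrt(C1 + x^2)


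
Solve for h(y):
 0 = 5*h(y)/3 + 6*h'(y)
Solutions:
 h(y) = C1*exp(-5*y/18)


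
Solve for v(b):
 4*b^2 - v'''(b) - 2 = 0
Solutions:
 v(b) = C1 + C2*b + C3*b^2 + b^5/15 - b^3/3


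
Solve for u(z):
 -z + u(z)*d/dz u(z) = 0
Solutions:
 u(z) = -sqrt(C1 + z^2)
 u(z) = sqrt(C1 + z^2)


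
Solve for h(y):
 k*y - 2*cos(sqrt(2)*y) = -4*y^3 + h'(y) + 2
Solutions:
 h(y) = C1 + k*y^2/2 + y^4 - 2*y - sqrt(2)*sin(sqrt(2)*y)


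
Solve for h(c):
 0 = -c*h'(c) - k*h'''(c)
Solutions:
 h(c) = C1 + Integral(C2*airyai(c*(-1/k)^(1/3)) + C3*airybi(c*(-1/k)^(1/3)), c)


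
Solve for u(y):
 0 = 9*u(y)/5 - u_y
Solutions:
 u(y) = C1*exp(9*y/5)


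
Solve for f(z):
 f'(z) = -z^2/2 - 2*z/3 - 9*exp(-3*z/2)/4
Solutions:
 f(z) = C1 - z^3/6 - z^2/3 + 3*exp(-3*z/2)/2


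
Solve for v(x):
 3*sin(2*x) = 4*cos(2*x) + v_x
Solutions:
 v(x) = C1 - 2*sin(2*x) - 3*cos(2*x)/2


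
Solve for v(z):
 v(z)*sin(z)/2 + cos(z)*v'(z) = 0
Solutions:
 v(z) = C1*sqrt(cos(z))


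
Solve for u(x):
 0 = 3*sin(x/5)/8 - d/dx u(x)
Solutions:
 u(x) = C1 - 15*cos(x/5)/8


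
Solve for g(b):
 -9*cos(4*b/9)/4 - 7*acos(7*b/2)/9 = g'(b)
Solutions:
 g(b) = C1 - 7*b*acos(7*b/2)/9 + sqrt(4 - 49*b^2)/9 - 81*sin(4*b/9)/16


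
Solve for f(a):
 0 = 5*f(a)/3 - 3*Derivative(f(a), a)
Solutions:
 f(a) = C1*exp(5*a/9)


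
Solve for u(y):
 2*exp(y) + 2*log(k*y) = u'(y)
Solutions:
 u(y) = C1 + 2*y*log(k*y) - 2*y + 2*exp(y)


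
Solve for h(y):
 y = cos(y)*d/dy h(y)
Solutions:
 h(y) = C1 + Integral(y/cos(y), y)


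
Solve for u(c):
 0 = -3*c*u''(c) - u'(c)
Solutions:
 u(c) = C1 + C2*c^(2/3)


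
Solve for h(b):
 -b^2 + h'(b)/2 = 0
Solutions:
 h(b) = C1 + 2*b^3/3


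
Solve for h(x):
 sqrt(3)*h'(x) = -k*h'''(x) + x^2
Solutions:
 h(x) = C1 + C2*exp(-3^(1/4)*x*sqrt(-1/k)) + C3*exp(3^(1/4)*x*sqrt(-1/k)) - 2*k*x/3 + sqrt(3)*x^3/9


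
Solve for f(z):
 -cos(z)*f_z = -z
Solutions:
 f(z) = C1 + Integral(z/cos(z), z)


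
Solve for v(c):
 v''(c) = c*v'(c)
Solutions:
 v(c) = C1 + C2*erfi(sqrt(2)*c/2)


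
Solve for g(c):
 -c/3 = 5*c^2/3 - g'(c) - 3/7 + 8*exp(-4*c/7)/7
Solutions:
 g(c) = C1 + 5*c^3/9 + c^2/6 - 3*c/7 - 2*exp(-4*c/7)


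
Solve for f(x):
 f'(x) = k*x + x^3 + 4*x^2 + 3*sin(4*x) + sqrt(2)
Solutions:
 f(x) = C1 + k*x^2/2 + x^4/4 + 4*x^3/3 + sqrt(2)*x - 3*cos(4*x)/4


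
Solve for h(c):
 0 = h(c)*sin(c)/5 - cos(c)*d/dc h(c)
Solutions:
 h(c) = C1/cos(c)^(1/5)


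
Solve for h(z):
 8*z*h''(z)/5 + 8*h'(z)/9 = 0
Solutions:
 h(z) = C1 + C2*z^(4/9)


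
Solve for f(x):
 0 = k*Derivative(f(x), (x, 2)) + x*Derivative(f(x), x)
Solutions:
 f(x) = C1 + C2*sqrt(k)*erf(sqrt(2)*x*sqrt(1/k)/2)


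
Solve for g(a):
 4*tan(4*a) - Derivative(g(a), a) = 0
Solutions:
 g(a) = C1 - log(cos(4*a))


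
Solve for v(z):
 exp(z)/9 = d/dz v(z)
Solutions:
 v(z) = C1 + exp(z)/9


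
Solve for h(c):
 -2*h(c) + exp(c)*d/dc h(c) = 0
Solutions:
 h(c) = C1*exp(-2*exp(-c))


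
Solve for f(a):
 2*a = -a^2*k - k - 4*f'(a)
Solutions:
 f(a) = C1 - a^3*k/12 - a^2/4 - a*k/4


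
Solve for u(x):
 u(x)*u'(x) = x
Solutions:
 u(x) = -sqrt(C1 + x^2)
 u(x) = sqrt(C1 + x^2)


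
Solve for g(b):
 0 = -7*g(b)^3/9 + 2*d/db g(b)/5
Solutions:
 g(b) = -3*sqrt(-1/(C1 + 35*b))
 g(b) = 3*sqrt(-1/(C1 + 35*b))


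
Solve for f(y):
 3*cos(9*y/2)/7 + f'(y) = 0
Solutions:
 f(y) = C1 - 2*sin(9*y/2)/21


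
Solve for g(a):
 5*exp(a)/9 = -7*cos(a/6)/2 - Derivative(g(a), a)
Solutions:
 g(a) = C1 - 5*exp(a)/9 - 21*sin(a/6)


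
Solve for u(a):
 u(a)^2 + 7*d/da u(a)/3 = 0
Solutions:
 u(a) = 7/(C1 + 3*a)


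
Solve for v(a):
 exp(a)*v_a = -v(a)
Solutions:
 v(a) = C1*exp(exp(-a))


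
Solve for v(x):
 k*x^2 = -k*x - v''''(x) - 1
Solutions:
 v(x) = C1 + C2*x + C3*x^2 + C4*x^3 - k*x^6/360 - k*x^5/120 - x^4/24


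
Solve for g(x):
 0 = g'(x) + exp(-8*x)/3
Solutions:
 g(x) = C1 + exp(-8*x)/24


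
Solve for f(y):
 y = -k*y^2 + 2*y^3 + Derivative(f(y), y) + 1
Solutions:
 f(y) = C1 + k*y^3/3 - y^4/2 + y^2/2 - y


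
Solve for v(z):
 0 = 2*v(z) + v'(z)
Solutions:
 v(z) = C1*exp(-2*z)


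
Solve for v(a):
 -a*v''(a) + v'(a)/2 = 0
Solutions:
 v(a) = C1 + C2*a^(3/2)


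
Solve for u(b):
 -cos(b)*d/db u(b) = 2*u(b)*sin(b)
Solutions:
 u(b) = C1*cos(b)^2


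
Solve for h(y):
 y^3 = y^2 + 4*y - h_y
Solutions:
 h(y) = C1 - y^4/4 + y^3/3 + 2*y^2


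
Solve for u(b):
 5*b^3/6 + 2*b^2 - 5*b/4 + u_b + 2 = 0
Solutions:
 u(b) = C1 - 5*b^4/24 - 2*b^3/3 + 5*b^2/8 - 2*b


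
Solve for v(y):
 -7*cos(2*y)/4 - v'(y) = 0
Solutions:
 v(y) = C1 - 7*sin(2*y)/8


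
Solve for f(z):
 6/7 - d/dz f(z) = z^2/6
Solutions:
 f(z) = C1 - z^3/18 + 6*z/7


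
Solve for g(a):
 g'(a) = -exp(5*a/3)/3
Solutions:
 g(a) = C1 - exp(5*a/3)/5


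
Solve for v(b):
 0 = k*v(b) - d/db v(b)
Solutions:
 v(b) = C1*exp(b*k)


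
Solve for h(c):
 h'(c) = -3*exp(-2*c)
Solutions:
 h(c) = C1 + 3*exp(-2*c)/2


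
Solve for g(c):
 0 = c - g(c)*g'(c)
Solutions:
 g(c) = -sqrt(C1 + c^2)
 g(c) = sqrt(C1 + c^2)


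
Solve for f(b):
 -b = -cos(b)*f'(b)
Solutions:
 f(b) = C1 + Integral(b/cos(b), b)


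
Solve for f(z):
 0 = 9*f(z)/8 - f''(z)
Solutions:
 f(z) = C1*exp(-3*sqrt(2)*z/4) + C2*exp(3*sqrt(2)*z/4)


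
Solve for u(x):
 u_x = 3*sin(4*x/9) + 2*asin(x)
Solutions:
 u(x) = C1 + 2*x*asin(x) + 2*sqrt(1 - x^2) - 27*cos(4*x/9)/4


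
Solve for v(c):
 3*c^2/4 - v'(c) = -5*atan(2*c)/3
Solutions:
 v(c) = C1 + c^3/4 + 5*c*atan(2*c)/3 - 5*log(4*c^2 + 1)/12


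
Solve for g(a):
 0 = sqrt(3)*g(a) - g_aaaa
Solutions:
 g(a) = C1*exp(-3^(1/8)*a) + C2*exp(3^(1/8)*a) + C3*sin(3^(1/8)*a) + C4*cos(3^(1/8)*a)


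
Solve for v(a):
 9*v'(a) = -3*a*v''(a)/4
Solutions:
 v(a) = C1 + C2/a^11


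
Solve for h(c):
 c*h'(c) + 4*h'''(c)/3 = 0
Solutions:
 h(c) = C1 + Integral(C2*airyai(-6^(1/3)*c/2) + C3*airybi(-6^(1/3)*c/2), c)


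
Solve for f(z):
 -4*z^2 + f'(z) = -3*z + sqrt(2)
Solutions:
 f(z) = C1 + 4*z^3/3 - 3*z^2/2 + sqrt(2)*z


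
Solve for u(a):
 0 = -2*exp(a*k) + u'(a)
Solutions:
 u(a) = C1 + 2*exp(a*k)/k


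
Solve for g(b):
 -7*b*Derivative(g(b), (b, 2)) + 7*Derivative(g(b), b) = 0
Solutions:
 g(b) = C1 + C2*b^2


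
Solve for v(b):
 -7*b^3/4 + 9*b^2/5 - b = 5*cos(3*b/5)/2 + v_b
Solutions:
 v(b) = C1 - 7*b^4/16 + 3*b^3/5 - b^2/2 - 25*sin(3*b/5)/6


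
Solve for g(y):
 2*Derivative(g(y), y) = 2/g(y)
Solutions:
 g(y) = -sqrt(C1 + 2*y)
 g(y) = sqrt(C1 + 2*y)


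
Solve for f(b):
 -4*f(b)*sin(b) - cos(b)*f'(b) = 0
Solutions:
 f(b) = C1*cos(b)^4


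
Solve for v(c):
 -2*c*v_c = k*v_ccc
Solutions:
 v(c) = C1 + Integral(C2*airyai(2^(1/3)*c*(-1/k)^(1/3)) + C3*airybi(2^(1/3)*c*(-1/k)^(1/3)), c)


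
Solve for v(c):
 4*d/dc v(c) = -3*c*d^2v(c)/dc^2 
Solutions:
 v(c) = C1 + C2/c^(1/3)


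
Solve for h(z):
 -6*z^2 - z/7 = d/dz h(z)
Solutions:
 h(z) = C1 - 2*z^3 - z^2/14


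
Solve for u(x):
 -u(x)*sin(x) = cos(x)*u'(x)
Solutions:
 u(x) = C1*cos(x)


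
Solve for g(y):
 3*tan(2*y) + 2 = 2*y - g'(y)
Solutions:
 g(y) = C1 + y^2 - 2*y + 3*log(cos(2*y))/2


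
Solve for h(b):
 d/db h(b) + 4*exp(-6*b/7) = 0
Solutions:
 h(b) = C1 + 14*exp(-6*b/7)/3


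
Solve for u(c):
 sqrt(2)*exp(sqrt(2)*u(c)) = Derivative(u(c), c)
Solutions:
 u(c) = sqrt(2)*(2*log(-1/(C1 + sqrt(2)*c)) - log(2))/4


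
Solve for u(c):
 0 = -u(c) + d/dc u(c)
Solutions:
 u(c) = C1*exp(c)


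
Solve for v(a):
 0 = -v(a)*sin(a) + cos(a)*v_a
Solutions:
 v(a) = C1/cos(a)


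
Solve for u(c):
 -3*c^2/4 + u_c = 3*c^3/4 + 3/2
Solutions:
 u(c) = C1 + 3*c^4/16 + c^3/4 + 3*c/2


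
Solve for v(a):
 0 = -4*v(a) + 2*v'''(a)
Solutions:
 v(a) = C3*exp(2^(1/3)*a) + (C1*sin(2^(1/3)*sqrt(3)*a/2) + C2*cos(2^(1/3)*sqrt(3)*a/2))*exp(-2^(1/3)*a/2)


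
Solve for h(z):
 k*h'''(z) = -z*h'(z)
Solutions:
 h(z) = C1 + Integral(C2*airyai(z*(-1/k)^(1/3)) + C3*airybi(z*(-1/k)^(1/3)), z)


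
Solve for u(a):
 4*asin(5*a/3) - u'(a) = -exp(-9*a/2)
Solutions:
 u(a) = C1 + 4*a*asin(5*a/3) + 4*sqrt(9 - 25*a^2)/5 - 2*exp(-9*a/2)/9


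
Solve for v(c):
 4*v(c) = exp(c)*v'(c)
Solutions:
 v(c) = C1*exp(-4*exp(-c))


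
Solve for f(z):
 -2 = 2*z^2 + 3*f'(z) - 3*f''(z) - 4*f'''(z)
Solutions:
 f(z) = C1 + C2*exp(z*(-3 + sqrt(57))/8) + C3*exp(-z*(3 + sqrt(57))/8) - 2*z^3/9 - 2*z^2/3 - 34*z/9


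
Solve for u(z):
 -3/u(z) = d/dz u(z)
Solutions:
 u(z) = -sqrt(C1 - 6*z)
 u(z) = sqrt(C1 - 6*z)


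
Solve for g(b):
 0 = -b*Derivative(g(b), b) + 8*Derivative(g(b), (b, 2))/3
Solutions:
 g(b) = C1 + C2*erfi(sqrt(3)*b/4)


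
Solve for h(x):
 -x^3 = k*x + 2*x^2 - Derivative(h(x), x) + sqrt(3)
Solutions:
 h(x) = C1 + k*x^2/2 + x^4/4 + 2*x^3/3 + sqrt(3)*x


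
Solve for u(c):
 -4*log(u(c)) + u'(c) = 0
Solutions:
 li(u(c)) = C1 + 4*c


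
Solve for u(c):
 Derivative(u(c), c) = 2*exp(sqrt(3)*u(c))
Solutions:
 u(c) = sqrt(3)*(2*log(-1/(C1 + 2*c)) - log(3))/6


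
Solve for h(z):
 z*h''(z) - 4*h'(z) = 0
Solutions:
 h(z) = C1 + C2*z^5


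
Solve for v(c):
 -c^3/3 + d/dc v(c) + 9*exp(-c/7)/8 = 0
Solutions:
 v(c) = C1 + c^4/12 + 63*exp(-c/7)/8


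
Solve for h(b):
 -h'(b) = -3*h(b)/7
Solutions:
 h(b) = C1*exp(3*b/7)


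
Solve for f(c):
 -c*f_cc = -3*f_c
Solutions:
 f(c) = C1 + C2*c^4


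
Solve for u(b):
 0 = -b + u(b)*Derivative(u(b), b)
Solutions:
 u(b) = -sqrt(C1 + b^2)
 u(b) = sqrt(C1 + b^2)


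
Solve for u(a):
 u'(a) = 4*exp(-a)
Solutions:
 u(a) = C1 - 4*exp(-a)


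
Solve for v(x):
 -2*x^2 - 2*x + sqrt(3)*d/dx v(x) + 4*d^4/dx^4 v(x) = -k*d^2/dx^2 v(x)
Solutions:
 v(x) = C1 + C2*exp(x*(k/((-sqrt(3) + 3*I)*(sqrt(k^3 + 81) + 9)^(1/3)) + sqrt(3)*(sqrt(k^3 + 81) + 9)^(1/3)/12 - I*(sqrt(k^3 + 81) + 9)^(1/3)/4)) + C3*exp(x*(-k/((sqrt(3) + 3*I)*(sqrt(k^3 + 81) + 9)^(1/3)) + sqrt(3)*(sqrt(k^3 + 81) + 9)^(1/3)/12 + I*(sqrt(k^3 + 81) + 9)^(1/3)/4)) + C4*exp(sqrt(3)*x*(k/(sqrt(k^3 + 81) + 9)^(1/3) - (sqrt(k^3 + 81) + 9)^(1/3))/6) + 4*sqrt(3)*k^2*x/9 - 2*k*x^2/3 - 2*k*x/3 + 2*sqrt(3)*x^3/9 + sqrt(3)*x^2/3


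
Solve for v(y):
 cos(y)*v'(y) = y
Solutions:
 v(y) = C1 + Integral(y/cos(y), y)


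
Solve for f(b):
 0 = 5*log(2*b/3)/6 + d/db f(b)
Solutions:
 f(b) = C1 - 5*b*log(b)/6 - 5*b*log(2)/6 + 5*b/6 + 5*b*log(3)/6


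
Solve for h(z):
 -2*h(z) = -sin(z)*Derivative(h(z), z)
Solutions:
 h(z) = C1*(cos(z) - 1)/(cos(z) + 1)


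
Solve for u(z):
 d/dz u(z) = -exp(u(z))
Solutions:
 u(z) = log(1/(C1 + z))


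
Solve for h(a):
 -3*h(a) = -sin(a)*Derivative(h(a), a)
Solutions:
 h(a) = C1*(cos(a) - 1)^(3/2)/(cos(a) + 1)^(3/2)


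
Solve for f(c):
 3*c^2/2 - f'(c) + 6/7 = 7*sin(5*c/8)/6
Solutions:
 f(c) = C1 + c^3/2 + 6*c/7 + 28*cos(5*c/8)/15


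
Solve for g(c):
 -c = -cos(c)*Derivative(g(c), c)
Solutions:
 g(c) = C1 + Integral(c/cos(c), c)


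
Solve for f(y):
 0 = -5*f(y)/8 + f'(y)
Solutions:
 f(y) = C1*exp(5*y/8)


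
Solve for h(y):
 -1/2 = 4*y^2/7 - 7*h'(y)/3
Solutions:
 h(y) = C1 + 4*y^3/49 + 3*y/14


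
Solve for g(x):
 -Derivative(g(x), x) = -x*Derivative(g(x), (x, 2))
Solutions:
 g(x) = C1 + C2*x^2


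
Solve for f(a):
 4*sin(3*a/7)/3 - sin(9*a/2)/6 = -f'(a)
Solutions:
 f(a) = C1 + 28*cos(3*a/7)/9 - cos(9*a/2)/27


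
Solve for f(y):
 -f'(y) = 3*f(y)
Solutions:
 f(y) = C1*exp(-3*y)


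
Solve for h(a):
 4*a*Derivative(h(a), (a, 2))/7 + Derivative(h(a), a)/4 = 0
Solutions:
 h(a) = C1 + C2*a^(9/16)


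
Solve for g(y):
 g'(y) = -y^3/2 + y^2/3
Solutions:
 g(y) = C1 - y^4/8 + y^3/9


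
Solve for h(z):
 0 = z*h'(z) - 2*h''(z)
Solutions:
 h(z) = C1 + C2*erfi(z/2)


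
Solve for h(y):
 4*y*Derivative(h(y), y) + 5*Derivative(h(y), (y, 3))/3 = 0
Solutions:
 h(y) = C1 + Integral(C2*airyai(-12^(1/3)*5^(2/3)*y/5) + C3*airybi(-12^(1/3)*5^(2/3)*y/5), y)


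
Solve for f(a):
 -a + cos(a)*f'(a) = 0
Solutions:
 f(a) = C1 + Integral(a/cos(a), a)


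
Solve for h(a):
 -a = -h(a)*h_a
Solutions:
 h(a) = -sqrt(C1 + a^2)
 h(a) = sqrt(C1 + a^2)


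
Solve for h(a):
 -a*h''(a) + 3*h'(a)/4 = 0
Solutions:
 h(a) = C1 + C2*a^(7/4)


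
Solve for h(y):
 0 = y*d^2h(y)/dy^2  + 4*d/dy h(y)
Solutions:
 h(y) = C1 + C2/y^3


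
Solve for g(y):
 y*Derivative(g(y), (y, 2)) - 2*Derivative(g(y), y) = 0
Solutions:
 g(y) = C1 + C2*y^3


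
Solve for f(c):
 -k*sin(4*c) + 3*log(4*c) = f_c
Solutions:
 f(c) = C1 + 3*c*log(c) - 3*c + 6*c*log(2) + k*cos(4*c)/4


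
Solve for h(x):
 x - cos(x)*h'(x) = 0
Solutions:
 h(x) = C1 + Integral(x/cos(x), x)


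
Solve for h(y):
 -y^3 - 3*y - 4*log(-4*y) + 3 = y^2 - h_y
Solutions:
 h(y) = C1 + y^4/4 + y^3/3 + 3*y^2/2 + 4*y*log(-y) + y*(-7 + 8*log(2))


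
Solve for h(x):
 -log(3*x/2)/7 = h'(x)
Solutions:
 h(x) = C1 - x*log(x)/7 - x*log(3)/7 + x*log(2)/7 + x/7


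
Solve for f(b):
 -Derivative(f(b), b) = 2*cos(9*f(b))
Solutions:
 f(b) = -asin((C1 + exp(36*b))/(C1 - exp(36*b)))/9 + pi/9
 f(b) = asin((C1 + exp(36*b))/(C1 - exp(36*b)))/9


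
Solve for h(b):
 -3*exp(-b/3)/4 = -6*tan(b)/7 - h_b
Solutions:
 h(b) = C1 - 3*log(tan(b)^2 + 1)/7 - 9*exp(-b/3)/4


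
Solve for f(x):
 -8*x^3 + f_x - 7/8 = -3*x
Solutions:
 f(x) = C1 + 2*x^4 - 3*x^2/2 + 7*x/8


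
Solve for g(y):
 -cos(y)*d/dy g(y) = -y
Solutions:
 g(y) = C1 + Integral(y/cos(y), y)


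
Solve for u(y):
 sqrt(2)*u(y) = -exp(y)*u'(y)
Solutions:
 u(y) = C1*exp(sqrt(2)*exp(-y))


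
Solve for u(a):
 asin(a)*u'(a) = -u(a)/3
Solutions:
 u(a) = C1*exp(-Integral(1/asin(a), a)/3)


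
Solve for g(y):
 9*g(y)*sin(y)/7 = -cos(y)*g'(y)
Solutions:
 g(y) = C1*cos(y)^(9/7)


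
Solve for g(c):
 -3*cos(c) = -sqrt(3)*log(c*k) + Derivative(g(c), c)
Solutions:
 g(c) = C1 + sqrt(3)*c*(log(c*k) - 1) - 3*sin(c)


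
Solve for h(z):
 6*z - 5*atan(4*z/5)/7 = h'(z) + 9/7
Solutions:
 h(z) = C1 + 3*z^2 - 5*z*atan(4*z/5)/7 - 9*z/7 + 25*log(16*z^2 + 25)/56


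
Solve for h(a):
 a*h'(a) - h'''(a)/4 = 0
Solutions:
 h(a) = C1 + Integral(C2*airyai(2^(2/3)*a) + C3*airybi(2^(2/3)*a), a)


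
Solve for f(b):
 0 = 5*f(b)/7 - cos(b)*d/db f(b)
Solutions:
 f(b) = C1*(sin(b) + 1)^(5/14)/(sin(b) - 1)^(5/14)


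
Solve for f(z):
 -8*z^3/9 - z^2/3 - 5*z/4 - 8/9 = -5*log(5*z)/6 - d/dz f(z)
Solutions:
 f(z) = C1 + 2*z^4/9 + z^3/9 + 5*z^2/8 - 5*z*log(z)/6 - 5*z*log(5)/6 + 31*z/18


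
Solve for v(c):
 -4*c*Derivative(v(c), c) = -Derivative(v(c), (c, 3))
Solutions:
 v(c) = C1 + Integral(C2*airyai(2^(2/3)*c) + C3*airybi(2^(2/3)*c), c)


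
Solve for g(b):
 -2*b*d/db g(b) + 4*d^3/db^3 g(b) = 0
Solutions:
 g(b) = C1 + Integral(C2*airyai(2^(2/3)*b/2) + C3*airybi(2^(2/3)*b/2), b)


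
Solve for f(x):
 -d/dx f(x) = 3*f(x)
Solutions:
 f(x) = C1*exp(-3*x)


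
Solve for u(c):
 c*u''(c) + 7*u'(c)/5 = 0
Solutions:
 u(c) = C1 + C2/c^(2/5)


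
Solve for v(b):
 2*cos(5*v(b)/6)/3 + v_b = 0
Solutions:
 2*b/3 - 3*log(sin(5*v(b)/6) - 1)/5 + 3*log(sin(5*v(b)/6) + 1)/5 = C1


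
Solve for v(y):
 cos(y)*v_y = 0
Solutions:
 v(y) = C1


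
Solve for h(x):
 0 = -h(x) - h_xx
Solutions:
 h(x) = C1*sin(x) + C2*cos(x)


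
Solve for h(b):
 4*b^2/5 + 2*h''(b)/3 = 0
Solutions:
 h(b) = C1 + C2*b - b^4/10


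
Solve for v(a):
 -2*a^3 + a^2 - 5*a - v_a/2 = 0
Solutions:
 v(a) = C1 - a^4 + 2*a^3/3 - 5*a^2


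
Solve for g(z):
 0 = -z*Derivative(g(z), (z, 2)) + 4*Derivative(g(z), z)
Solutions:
 g(z) = C1 + C2*z^5


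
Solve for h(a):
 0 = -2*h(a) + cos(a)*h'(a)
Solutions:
 h(a) = C1*(sin(a) + 1)/(sin(a) - 1)


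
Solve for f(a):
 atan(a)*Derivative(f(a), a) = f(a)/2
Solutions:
 f(a) = C1*exp(Integral(1/atan(a), a)/2)


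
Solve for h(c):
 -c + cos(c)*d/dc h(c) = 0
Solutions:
 h(c) = C1 + Integral(c/cos(c), c)


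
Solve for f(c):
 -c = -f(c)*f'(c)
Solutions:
 f(c) = -sqrt(C1 + c^2)
 f(c) = sqrt(C1 + c^2)


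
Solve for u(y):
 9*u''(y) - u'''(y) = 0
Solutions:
 u(y) = C1 + C2*y + C3*exp(9*y)


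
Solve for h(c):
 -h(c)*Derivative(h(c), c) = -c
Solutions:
 h(c) = -sqrt(C1 + c^2)
 h(c) = sqrt(C1 + c^2)


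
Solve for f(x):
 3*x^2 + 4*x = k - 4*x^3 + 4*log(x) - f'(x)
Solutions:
 f(x) = C1 + k*x - x^4 - x^3 - 2*x^2 + 4*x*log(x) - 4*x


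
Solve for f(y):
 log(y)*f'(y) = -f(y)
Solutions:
 f(y) = C1*exp(-li(y))


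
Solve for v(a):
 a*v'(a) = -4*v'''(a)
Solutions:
 v(a) = C1 + Integral(C2*airyai(-2^(1/3)*a/2) + C3*airybi(-2^(1/3)*a/2), a)


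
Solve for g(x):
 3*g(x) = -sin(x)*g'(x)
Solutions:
 g(x) = C1*(cos(x) + 1)^(3/2)/(cos(x) - 1)^(3/2)


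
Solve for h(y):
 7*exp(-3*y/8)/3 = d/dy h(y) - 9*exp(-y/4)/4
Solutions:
 h(y) = C1 - 9*exp(-y/4) - 56*exp(-3*y/8)/9


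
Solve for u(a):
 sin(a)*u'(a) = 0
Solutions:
 u(a) = C1


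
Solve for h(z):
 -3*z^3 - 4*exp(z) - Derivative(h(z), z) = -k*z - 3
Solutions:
 h(z) = C1 + k*z^2/2 - 3*z^4/4 + 3*z - 4*exp(z)


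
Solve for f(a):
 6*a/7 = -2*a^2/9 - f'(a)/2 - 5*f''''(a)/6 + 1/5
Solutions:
 f(a) = C1 + C4*exp(-3^(1/3)*5^(2/3)*a/5) - 4*a^3/27 - 6*a^2/7 + 2*a/5 + (C2*sin(3^(5/6)*5^(2/3)*a/10) + C3*cos(3^(5/6)*5^(2/3)*a/10))*exp(3^(1/3)*5^(2/3)*a/10)


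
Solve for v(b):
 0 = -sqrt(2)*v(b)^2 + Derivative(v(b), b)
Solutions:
 v(b) = -1/(C1 + sqrt(2)*b)


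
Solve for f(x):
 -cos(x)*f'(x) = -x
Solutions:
 f(x) = C1 + Integral(x/cos(x), x)


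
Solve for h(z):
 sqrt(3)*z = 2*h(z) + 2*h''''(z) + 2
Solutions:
 h(z) = sqrt(3)*z/2 + (C1*sin(sqrt(2)*z/2) + C2*cos(sqrt(2)*z/2))*exp(-sqrt(2)*z/2) + (C3*sin(sqrt(2)*z/2) + C4*cos(sqrt(2)*z/2))*exp(sqrt(2)*z/2) - 1


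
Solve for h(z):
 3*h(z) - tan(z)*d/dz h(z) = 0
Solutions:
 h(z) = C1*sin(z)^3


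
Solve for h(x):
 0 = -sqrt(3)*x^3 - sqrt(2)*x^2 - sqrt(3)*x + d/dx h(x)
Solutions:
 h(x) = C1 + sqrt(3)*x^4/4 + sqrt(2)*x^3/3 + sqrt(3)*x^2/2


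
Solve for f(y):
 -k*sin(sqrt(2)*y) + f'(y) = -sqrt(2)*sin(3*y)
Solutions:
 f(y) = C1 - sqrt(2)*k*cos(sqrt(2)*y)/2 + sqrt(2)*cos(3*y)/3


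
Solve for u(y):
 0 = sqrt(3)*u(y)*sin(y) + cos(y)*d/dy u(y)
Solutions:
 u(y) = C1*cos(y)^(sqrt(3))


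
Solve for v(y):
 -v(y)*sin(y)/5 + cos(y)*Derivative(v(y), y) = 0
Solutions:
 v(y) = C1/cos(y)^(1/5)


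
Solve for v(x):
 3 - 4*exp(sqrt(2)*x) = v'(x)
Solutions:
 v(x) = C1 + 3*x - 2*sqrt(2)*exp(sqrt(2)*x)


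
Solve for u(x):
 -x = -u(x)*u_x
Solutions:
 u(x) = -sqrt(C1 + x^2)
 u(x) = sqrt(C1 + x^2)


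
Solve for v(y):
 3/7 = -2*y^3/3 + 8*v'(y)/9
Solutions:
 v(y) = C1 + 3*y^4/16 + 27*y/56


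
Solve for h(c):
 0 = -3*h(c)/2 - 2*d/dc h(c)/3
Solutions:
 h(c) = C1*exp(-9*c/4)


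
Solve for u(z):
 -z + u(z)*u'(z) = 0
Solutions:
 u(z) = -sqrt(C1 + z^2)
 u(z) = sqrt(C1 + z^2)


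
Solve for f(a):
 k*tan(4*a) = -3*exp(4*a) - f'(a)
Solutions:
 f(a) = C1 + k*log(cos(4*a))/4 - 3*exp(4*a)/4


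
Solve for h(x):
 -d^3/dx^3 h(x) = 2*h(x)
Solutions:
 h(x) = C3*exp(-2^(1/3)*x) + (C1*sin(2^(1/3)*sqrt(3)*x/2) + C2*cos(2^(1/3)*sqrt(3)*x/2))*exp(2^(1/3)*x/2)


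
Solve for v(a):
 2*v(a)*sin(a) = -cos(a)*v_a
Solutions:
 v(a) = C1*cos(a)^2


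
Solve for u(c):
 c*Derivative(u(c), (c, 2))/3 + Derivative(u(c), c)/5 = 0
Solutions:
 u(c) = C1 + C2*c^(2/5)


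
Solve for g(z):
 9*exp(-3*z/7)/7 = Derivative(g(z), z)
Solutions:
 g(z) = C1 - 3*exp(-3*z/7)


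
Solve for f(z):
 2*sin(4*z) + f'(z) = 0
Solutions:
 f(z) = C1 + cos(4*z)/2


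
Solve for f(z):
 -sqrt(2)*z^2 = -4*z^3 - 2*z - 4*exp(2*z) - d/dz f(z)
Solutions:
 f(z) = C1 - z^4 + sqrt(2)*z^3/3 - z^2 - 2*exp(2*z)


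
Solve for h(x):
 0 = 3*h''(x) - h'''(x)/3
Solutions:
 h(x) = C1 + C2*x + C3*exp(9*x)


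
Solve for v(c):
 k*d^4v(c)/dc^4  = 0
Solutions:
 v(c) = C1 + C2*c + C3*c^2 + C4*c^3


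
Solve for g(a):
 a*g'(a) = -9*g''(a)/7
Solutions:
 g(a) = C1 + C2*erf(sqrt(14)*a/6)


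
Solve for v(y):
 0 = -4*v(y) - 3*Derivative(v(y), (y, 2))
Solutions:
 v(y) = C1*sin(2*sqrt(3)*y/3) + C2*cos(2*sqrt(3)*y/3)


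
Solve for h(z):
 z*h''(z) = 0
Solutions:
 h(z) = C1 + C2*z


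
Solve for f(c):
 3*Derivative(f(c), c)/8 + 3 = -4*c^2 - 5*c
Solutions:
 f(c) = C1 - 32*c^3/9 - 20*c^2/3 - 8*c


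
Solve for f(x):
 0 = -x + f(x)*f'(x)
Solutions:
 f(x) = -sqrt(C1 + x^2)
 f(x) = sqrt(C1 + x^2)


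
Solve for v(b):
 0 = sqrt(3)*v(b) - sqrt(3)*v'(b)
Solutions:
 v(b) = C1*exp(b)


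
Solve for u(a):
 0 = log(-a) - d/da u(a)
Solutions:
 u(a) = C1 + a*log(-a) - a


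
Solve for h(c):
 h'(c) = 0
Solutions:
 h(c) = C1


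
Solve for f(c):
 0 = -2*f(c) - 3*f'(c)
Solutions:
 f(c) = C1*exp(-2*c/3)


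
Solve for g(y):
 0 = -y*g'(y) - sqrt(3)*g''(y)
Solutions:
 g(y) = C1 + C2*erf(sqrt(2)*3^(3/4)*y/6)


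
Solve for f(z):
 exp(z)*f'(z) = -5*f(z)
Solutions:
 f(z) = C1*exp(5*exp(-z))


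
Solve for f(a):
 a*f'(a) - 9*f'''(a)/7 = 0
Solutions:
 f(a) = C1 + Integral(C2*airyai(21^(1/3)*a/3) + C3*airybi(21^(1/3)*a/3), a)


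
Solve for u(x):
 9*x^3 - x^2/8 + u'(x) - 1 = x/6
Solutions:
 u(x) = C1 - 9*x^4/4 + x^3/24 + x^2/12 + x


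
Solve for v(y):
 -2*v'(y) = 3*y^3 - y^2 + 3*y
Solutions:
 v(y) = C1 - 3*y^4/8 + y^3/6 - 3*y^2/4


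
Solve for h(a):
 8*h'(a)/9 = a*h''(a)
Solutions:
 h(a) = C1 + C2*a^(17/9)


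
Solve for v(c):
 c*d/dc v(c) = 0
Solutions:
 v(c) = C1


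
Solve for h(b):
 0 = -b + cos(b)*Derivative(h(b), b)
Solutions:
 h(b) = C1 + Integral(b/cos(b), b)


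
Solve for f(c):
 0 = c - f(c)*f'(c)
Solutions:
 f(c) = -sqrt(C1 + c^2)
 f(c) = sqrt(C1 + c^2)


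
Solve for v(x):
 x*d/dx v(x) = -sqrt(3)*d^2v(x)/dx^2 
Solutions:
 v(x) = C1 + C2*erf(sqrt(2)*3^(3/4)*x/6)


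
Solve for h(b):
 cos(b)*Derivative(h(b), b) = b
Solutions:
 h(b) = C1 + Integral(b/cos(b), b)


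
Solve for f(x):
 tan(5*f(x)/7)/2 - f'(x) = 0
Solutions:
 f(x) = -7*asin(C1*exp(5*x/14))/5 + 7*pi/5
 f(x) = 7*asin(C1*exp(5*x/14))/5


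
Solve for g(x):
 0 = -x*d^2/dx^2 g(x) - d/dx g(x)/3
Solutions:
 g(x) = C1 + C2*x^(2/3)


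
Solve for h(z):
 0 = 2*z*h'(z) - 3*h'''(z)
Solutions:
 h(z) = C1 + Integral(C2*airyai(2^(1/3)*3^(2/3)*z/3) + C3*airybi(2^(1/3)*3^(2/3)*z/3), z)


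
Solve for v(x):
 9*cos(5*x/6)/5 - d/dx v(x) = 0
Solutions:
 v(x) = C1 + 54*sin(5*x/6)/25


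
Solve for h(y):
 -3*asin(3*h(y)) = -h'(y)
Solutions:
 Integral(1/asin(3*_y), (_y, h(y))) = C1 + 3*y


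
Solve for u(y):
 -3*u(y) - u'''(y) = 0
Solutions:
 u(y) = C3*exp(-3^(1/3)*y) + (C1*sin(3^(5/6)*y/2) + C2*cos(3^(5/6)*y/2))*exp(3^(1/3)*y/2)


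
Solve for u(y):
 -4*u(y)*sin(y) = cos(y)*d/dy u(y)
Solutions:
 u(y) = C1*cos(y)^4


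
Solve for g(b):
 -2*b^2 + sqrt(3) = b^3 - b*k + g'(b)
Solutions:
 g(b) = C1 - b^4/4 - 2*b^3/3 + b^2*k/2 + sqrt(3)*b


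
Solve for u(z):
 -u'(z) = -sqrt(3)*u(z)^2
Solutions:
 u(z) = -1/(C1 + sqrt(3)*z)


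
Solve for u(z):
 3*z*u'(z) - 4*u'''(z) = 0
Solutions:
 u(z) = C1 + Integral(C2*airyai(6^(1/3)*z/2) + C3*airybi(6^(1/3)*z/2), z)


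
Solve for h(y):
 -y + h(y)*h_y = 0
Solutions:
 h(y) = -sqrt(C1 + y^2)
 h(y) = sqrt(C1 + y^2)


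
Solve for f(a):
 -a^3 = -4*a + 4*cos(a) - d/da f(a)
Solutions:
 f(a) = C1 + a^4/4 - 2*a^2 + 4*sin(a)


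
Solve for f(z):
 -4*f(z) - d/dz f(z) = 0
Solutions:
 f(z) = C1*exp(-4*z)


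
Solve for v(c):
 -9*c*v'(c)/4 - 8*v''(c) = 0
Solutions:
 v(c) = C1 + C2*erf(3*c/8)


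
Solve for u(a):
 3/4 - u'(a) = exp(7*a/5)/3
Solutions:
 u(a) = C1 + 3*a/4 - 5*exp(7*a/5)/21


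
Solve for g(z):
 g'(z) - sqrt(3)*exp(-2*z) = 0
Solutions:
 g(z) = C1 - sqrt(3)*exp(-2*z)/2


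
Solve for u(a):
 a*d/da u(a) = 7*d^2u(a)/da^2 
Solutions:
 u(a) = C1 + C2*erfi(sqrt(14)*a/14)


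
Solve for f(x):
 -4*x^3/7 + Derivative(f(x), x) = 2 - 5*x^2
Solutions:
 f(x) = C1 + x^4/7 - 5*x^3/3 + 2*x


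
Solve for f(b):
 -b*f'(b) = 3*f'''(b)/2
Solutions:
 f(b) = C1 + Integral(C2*airyai(-2^(1/3)*3^(2/3)*b/3) + C3*airybi(-2^(1/3)*3^(2/3)*b/3), b)


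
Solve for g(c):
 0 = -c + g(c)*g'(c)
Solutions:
 g(c) = -sqrt(C1 + c^2)
 g(c) = sqrt(C1 + c^2)


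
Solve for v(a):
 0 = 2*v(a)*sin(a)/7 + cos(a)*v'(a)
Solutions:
 v(a) = C1*cos(a)^(2/7)


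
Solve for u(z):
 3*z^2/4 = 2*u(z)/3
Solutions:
 u(z) = 9*z^2/8


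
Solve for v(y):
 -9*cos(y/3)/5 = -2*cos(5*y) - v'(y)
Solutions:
 v(y) = C1 + 27*sin(y/3)/5 - 2*sin(5*y)/5


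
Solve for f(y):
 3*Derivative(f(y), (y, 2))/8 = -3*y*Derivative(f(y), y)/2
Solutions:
 f(y) = C1 + C2*erf(sqrt(2)*y)


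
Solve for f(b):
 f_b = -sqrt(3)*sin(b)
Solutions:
 f(b) = C1 + sqrt(3)*cos(b)


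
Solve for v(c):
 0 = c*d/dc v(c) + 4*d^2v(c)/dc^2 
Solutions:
 v(c) = C1 + C2*erf(sqrt(2)*c/4)


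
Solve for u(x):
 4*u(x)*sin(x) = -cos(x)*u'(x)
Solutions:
 u(x) = C1*cos(x)^4


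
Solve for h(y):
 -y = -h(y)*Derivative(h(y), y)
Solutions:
 h(y) = -sqrt(C1 + y^2)
 h(y) = sqrt(C1 + y^2)


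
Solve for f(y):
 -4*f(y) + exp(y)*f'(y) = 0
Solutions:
 f(y) = C1*exp(-4*exp(-y))


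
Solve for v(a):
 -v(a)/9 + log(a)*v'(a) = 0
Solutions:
 v(a) = C1*exp(li(a)/9)


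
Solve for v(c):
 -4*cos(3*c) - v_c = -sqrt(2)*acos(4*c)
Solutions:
 v(c) = C1 + sqrt(2)*(c*acos(4*c) - sqrt(1 - 16*c^2)/4) - 4*sin(3*c)/3


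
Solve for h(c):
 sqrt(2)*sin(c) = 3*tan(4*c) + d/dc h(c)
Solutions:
 h(c) = C1 + 3*log(cos(4*c))/4 - sqrt(2)*cos(c)


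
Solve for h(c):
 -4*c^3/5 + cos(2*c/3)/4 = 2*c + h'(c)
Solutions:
 h(c) = C1 - c^4/5 - c^2 + 3*sin(2*c/3)/8


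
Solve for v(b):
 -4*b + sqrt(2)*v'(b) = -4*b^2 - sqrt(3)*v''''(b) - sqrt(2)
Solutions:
 v(b) = C1 + C4*exp(-2^(1/6)*3^(5/6)*b/3) - 2*sqrt(2)*b^3/3 + sqrt(2)*b^2 - b + (C2*sin(2^(1/6)*3^(1/3)*b/2) + C3*cos(2^(1/6)*3^(1/3)*b/2))*exp(2^(1/6)*3^(5/6)*b/6)


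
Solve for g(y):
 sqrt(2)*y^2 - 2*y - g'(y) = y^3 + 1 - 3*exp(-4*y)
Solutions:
 g(y) = C1 - y^4/4 + sqrt(2)*y^3/3 - y^2 - y - 3*exp(-4*y)/4


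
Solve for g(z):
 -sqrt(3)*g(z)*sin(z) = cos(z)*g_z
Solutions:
 g(z) = C1*cos(z)^(sqrt(3))


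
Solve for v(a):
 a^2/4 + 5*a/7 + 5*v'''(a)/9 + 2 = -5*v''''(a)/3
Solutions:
 v(a) = C1 + C2*a + C3*a^2 + C4*exp(-a/3) - 3*a^5/400 + 33*a^4/560 - 183*a^3/140


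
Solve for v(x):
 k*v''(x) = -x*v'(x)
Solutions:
 v(x) = C1 + C2*sqrt(k)*erf(sqrt(2)*x*sqrt(1/k)/2)


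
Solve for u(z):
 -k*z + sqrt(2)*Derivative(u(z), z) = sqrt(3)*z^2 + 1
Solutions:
 u(z) = C1 + sqrt(2)*k*z^2/4 + sqrt(6)*z^3/6 + sqrt(2)*z/2


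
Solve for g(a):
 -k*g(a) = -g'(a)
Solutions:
 g(a) = C1*exp(a*k)


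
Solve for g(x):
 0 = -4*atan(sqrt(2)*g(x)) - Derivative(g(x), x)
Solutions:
 Integral(1/atan(sqrt(2)*_y), (_y, g(x))) = C1 - 4*x


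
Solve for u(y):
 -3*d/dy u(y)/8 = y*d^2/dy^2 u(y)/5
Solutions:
 u(y) = C1 + C2/y^(7/8)


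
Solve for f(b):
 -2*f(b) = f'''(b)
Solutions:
 f(b) = C3*exp(-2^(1/3)*b) + (C1*sin(2^(1/3)*sqrt(3)*b/2) + C2*cos(2^(1/3)*sqrt(3)*b/2))*exp(2^(1/3)*b/2)


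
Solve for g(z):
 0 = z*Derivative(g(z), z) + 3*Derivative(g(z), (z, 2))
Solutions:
 g(z) = C1 + C2*erf(sqrt(6)*z/6)


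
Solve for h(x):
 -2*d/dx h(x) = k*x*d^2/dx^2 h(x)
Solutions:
 h(x) = C1 + x^(((re(k) - 2)*re(k) + im(k)^2)/(re(k)^2 + im(k)^2))*(C2*sin(2*log(x)*Abs(im(k))/(re(k)^2 + im(k)^2)) + C3*cos(2*log(x)*im(k)/(re(k)^2 + im(k)^2)))


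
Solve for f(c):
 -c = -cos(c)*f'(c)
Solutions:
 f(c) = C1 + Integral(c/cos(c), c)


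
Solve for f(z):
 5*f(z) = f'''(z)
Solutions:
 f(z) = C3*exp(5^(1/3)*z) + (C1*sin(sqrt(3)*5^(1/3)*z/2) + C2*cos(sqrt(3)*5^(1/3)*z/2))*exp(-5^(1/3)*z/2)


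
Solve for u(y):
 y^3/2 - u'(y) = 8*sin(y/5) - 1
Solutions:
 u(y) = C1 + y^4/8 + y + 40*cos(y/5)


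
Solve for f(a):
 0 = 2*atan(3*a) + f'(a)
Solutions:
 f(a) = C1 - 2*a*atan(3*a) + log(9*a^2 + 1)/3


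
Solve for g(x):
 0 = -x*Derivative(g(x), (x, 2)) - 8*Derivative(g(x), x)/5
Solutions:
 g(x) = C1 + C2/x^(3/5)


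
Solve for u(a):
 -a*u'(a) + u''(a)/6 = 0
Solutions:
 u(a) = C1 + C2*erfi(sqrt(3)*a)


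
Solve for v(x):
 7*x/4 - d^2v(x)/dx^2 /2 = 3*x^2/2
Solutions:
 v(x) = C1 + C2*x - x^4/4 + 7*x^3/12


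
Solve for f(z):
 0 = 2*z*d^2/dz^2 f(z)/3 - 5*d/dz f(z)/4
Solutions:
 f(z) = C1 + C2*z^(23/8)


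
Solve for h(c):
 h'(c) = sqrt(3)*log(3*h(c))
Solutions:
 -sqrt(3)*Integral(1/(log(_y) + log(3)), (_y, h(c)))/3 = C1 - c


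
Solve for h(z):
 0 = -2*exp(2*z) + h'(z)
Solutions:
 h(z) = C1 + exp(2*z)


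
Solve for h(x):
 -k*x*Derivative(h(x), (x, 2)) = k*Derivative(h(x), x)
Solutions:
 h(x) = C1 + C2*log(x)


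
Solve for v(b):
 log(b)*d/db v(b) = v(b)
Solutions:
 v(b) = C1*exp(li(b))


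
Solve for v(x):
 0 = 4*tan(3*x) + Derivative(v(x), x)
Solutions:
 v(x) = C1 + 4*log(cos(3*x))/3


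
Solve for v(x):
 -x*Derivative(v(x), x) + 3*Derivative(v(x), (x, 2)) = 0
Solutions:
 v(x) = C1 + C2*erfi(sqrt(6)*x/6)


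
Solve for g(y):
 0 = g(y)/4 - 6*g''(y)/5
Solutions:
 g(y) = C1*exp(-sqrt(30)*y/12) + C2*exp(sqrt(30)*y/12)


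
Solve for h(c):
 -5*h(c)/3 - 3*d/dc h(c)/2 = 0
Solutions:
 h(c) = C1*exp(-10*c/9)


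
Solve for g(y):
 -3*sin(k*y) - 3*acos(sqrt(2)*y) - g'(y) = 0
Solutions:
 g(y) = C1 - 3*y*acos(sqrt(2)*y) + 3*sqrt(2)*sqrt(1 - 2*y^2)/2 - 3*Piecewise((-cos(k*y)/k, Ne(k, 0)), (0, True))


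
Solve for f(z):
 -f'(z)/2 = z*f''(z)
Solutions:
 f(z) = C1 + C2*sqrt(z)


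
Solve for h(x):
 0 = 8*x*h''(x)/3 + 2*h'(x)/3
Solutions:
 h(x) = C1 + C2*x^(3/4)


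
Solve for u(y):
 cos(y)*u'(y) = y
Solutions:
 u(y) = C1 + Integral(y/cos(y), y)


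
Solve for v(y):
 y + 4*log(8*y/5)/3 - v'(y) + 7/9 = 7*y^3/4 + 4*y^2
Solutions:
 v(y) = C1 - 7*y^4/16 - 4*y^3/3 + y^2/2 + 4*y*log(y)/3 - 4*y*log(5)/3 - 5*y/9 + 4*y*log(2)


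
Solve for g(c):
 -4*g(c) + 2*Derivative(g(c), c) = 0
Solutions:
 g(c) = C1*exp(2*c)


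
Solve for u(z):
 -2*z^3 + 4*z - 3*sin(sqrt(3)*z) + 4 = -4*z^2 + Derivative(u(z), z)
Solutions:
 u(z) = C1 - z^4/2 + 4*z^3/3 + 2*z^2 + 4*z + sqrt(3)*cos(sqrt(3)*z)


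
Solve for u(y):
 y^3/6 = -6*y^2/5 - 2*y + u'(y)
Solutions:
 u(y) = C1 + y^4/24 + 2*y^3/5 + y^2


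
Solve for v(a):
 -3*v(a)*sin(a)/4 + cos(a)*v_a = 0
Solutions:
 v(a) = C1/cos(a)^(3/4)


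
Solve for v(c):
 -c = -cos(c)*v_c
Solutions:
 v(c) = C1 + Integral(c/cos(c), c)


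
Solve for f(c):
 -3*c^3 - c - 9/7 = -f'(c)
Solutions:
 f(c) = C1 + 3*c^4/4 + c^2/2 + 9*c/7


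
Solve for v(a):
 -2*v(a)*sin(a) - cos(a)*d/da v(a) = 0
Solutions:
 v(a) = C1*cos(a)^2


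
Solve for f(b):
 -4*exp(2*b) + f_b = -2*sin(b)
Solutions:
 f(b) = C1 + 2*exp(2*b) + 2*cos(b)


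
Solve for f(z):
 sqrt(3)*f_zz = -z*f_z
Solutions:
 f(z) = C1 + C2*erf(sqrt(2)*3^(3/4)*z/6)


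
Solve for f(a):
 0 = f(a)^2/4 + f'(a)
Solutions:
 f(a) = 4/(C1 + a)


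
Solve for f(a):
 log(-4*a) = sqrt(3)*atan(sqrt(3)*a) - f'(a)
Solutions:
 f(a) = C1 - a*log(-a) - 2*a*log(2) + a + sqrt(3)*(a*atan(sqrt(3)*a) - sqrt(3)*log(3*a^2 + 1)/6)


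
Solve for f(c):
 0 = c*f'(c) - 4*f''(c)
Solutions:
 f(c) = C1 + C2*erfi(sqrt(2)*c/4)


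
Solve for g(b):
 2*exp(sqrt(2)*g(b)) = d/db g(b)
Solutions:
 g(b) = sqrt(2)*(2*log(-1/(C1 + 2*b)) - log(2))/4


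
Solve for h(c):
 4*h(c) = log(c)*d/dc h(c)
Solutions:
 h(c) = C1*exp(4*li(c))


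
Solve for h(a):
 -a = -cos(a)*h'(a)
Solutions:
 h(a) = C1 + Integral(a/cos(a), a)


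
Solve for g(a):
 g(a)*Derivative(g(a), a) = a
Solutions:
 g(a) = -sqrt(C1 + a^2)
 g(a) = sqrt(C1 + a^2)


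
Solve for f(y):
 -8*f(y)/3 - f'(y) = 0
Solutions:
 f(y) = C1*exp(-8*y/3)


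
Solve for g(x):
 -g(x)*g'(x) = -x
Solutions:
 g(x) = -sqrt(C1 + x^2)
 g(x) = sqrt(C1 + x^2)
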